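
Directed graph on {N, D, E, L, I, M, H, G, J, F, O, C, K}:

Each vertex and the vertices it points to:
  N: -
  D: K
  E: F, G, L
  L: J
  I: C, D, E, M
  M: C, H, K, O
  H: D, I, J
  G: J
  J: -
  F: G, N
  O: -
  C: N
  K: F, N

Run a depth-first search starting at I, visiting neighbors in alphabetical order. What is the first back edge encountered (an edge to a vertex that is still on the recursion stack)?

H→I

DFS from I (visiting neighbors in alphabetical order); mark gray on enter, black on exit:
I gray
  C gray
    N gray
    N black
  C black
  D gray
    K gray
      F gray
        G gray
          J gray
          J black
        G black
        F→N: N black — skip
      F black
      K→N: N black — skip
    K black
  D black
  E gray
    E→F: F black — skip
    E→G: G black — skip
    L gray
      L→J: J black — skip
    L black
  E black
  M gray
    M→C: C black — skip
    H gray
      H→D: D black — skip
      H→I: I is gray → back edge
First back edge: H → I.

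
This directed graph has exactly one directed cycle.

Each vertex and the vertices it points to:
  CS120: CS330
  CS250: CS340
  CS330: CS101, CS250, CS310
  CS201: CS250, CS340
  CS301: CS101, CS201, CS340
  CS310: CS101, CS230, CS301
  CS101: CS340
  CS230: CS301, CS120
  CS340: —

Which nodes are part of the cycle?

CS120, CS230, CS310, CS330

DFS with gray/black marking from CS310:
CS310 gray
  CS101 gray
    CS340 gray
    CS340 black
  CS101 black
  CS230 gray
    CS301 gray
      CS301→CS101: CS101 black — skip
      CS201 gray
        CS250 gray
          CS250→CS340: CS340 black — skip
        CS250 black
        CS201→CS340: CS340 black — skip
      CS201 black
      CS301→CS340: CS340 black — skip
    CS301 black
    CS120 gray
      CS330 gray
        CS330→CS101: CS101 black — skip
        CS330→CS250: CS250 black — skip
        CS330→CS310: CS310 is gray → back edge
Back edge closes the cycle CS310 → CS230 → CS120 → CS330 → CS310; its vertices are {CS120, CS230, CS310, CS330}.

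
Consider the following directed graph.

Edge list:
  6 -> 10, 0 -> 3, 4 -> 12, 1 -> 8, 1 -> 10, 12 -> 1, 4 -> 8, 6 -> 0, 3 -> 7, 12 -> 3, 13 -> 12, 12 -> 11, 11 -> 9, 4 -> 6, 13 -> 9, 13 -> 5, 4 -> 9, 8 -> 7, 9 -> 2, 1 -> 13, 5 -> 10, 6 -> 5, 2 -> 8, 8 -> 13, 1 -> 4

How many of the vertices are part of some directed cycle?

A vertex is on a directed cycle iff it belongs to a strongly connected component of size ≥ 2 (or has a self-loop).
The vertices on cycles are {1, 2, 4, 8, 9, 11, 12, 13} — 8 in total.

8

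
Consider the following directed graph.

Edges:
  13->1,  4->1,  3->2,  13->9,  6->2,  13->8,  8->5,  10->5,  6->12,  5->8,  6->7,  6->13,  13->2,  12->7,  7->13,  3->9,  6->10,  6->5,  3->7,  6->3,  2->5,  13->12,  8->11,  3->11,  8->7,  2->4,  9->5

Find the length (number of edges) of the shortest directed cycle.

For each vertex v, BFS finds the shortest path from v back to v.
The shortest such closed walk is 8 → 5 → 8, length 2.

2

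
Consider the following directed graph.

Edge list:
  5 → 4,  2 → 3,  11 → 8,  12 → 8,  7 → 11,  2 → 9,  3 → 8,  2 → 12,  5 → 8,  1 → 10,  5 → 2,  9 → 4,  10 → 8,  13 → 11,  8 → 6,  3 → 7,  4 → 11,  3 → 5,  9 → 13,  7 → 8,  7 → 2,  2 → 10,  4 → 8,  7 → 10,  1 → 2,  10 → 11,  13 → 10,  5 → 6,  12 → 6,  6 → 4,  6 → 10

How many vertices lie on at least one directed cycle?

A vertex is on a directed cycle iff it belongs to a strongly connected component of size ≥ 2 (or has a self-loop).
The vertices on cycles are {2, 3, 4, 5, 6, 7, 8, 10, 11} — 9 in total.

9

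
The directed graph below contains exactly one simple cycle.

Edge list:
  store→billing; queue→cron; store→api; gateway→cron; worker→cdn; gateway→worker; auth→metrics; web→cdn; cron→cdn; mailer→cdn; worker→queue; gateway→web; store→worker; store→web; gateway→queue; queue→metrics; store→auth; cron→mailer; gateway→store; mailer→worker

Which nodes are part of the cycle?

cron, queue, mailer, worker

DFS with gray/black marking from queue:
queue gray
  cron gray
    cdn gray
    cdn black
    mailer gray
      mailer→cdn: cdn black — skip
      worker gray
        worker→cdn: cdn black — skip
        worker→queue: queue is gray → back edge
Back edge closes the cycle queue → cron → mailer → worker → queue; its vertices are {cron, queue, mailer, worker}.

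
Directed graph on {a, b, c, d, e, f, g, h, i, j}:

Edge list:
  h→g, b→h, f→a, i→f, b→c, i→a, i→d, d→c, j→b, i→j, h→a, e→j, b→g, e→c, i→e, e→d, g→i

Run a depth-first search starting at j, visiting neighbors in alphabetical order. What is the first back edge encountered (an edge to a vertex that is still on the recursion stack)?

DFS from j (visiting neighbors in alphabetical order); mark gray on enter, black on exit:
j gray
  b gray
    c gray
    c black
    g gray
      i gray
        a gray
        a black
        d gray
          d→c: c black — skip
        d black
        e gray
          e→c: c black — skip
          e→d: d black — skip
          e→j: j is gray → back edge
First back edge: e → j.

e->j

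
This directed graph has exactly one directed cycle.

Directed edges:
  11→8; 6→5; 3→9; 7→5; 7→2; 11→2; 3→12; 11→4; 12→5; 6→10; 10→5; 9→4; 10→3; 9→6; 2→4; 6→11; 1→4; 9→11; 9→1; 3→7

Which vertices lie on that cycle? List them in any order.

DFS with gray/black marking from 3:
3 gray
  12 gray
    5 gray
    5 black
  12 black
  9 gray
    6 gray
      11 gray
        2 gray
          4 gray
          4 black
        2 black
        8 gray
        8 black
        11→4: 4 black — skip
      11 black
      10 gray
        10→3: 3 is gray → back edge
Back edge closes the cycle 3 → 9 → 6 → 10 → 3; its vertices are {3, 6, 9, 10}.

3, 6, 9, 10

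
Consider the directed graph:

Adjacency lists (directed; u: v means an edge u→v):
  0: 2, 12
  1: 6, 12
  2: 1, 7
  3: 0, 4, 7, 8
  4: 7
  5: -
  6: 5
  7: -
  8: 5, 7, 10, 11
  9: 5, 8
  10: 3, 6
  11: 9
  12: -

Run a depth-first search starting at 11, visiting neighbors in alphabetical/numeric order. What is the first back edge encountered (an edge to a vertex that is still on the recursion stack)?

3→8

DFS from 11 (visiting neighbors in alphabetical/numeric order); mark gray on enter, black on exit:
11 gray
  9 gray
    5 gray
    5 black
    8 gray
      8→5: 5 black — skip
      7 gray
      7 black
      10 gray
        3 gray
          0 gray
            2 gray
              1 gray
                6 gray
                  6→5: 5 black — skip
                6 black
                12 gray
                12 black
              1 black
              2→7: 7 black — skip
            2 black
            0→12: 12 black — skip
          0 black
          4 gray
            4→7: 7 black — skip
          4 black
          3→7: 7 black — skip
          3→8: 8 is gray → back edge
First back edge: 3 → 8.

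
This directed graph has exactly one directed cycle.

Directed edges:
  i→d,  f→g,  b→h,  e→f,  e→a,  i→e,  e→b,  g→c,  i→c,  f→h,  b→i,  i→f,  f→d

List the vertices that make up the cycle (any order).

b, e, i

DFS with gray/black marking from e:
e gray
  f gray
    g gray
      c gray
      c black
    g black
    h gray
    h black
    d gray
    d black
  f black
  a gray
  a black
  b gray
    i gray
      i→e: e is gray → back edge
Back edge closes the cycle e → b → i → e; its vertices are {b, e, i}.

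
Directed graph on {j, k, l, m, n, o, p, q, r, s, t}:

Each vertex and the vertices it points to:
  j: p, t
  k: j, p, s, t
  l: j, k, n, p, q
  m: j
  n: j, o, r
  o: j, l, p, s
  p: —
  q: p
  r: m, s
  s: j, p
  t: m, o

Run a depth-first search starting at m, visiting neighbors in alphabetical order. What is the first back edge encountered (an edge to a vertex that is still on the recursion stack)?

DFS from m (visiting neighbors in alphabetical order); mark gray on enter, black on exit:
m gray
  j gray
    p gray
    p black
    t gray
      t→m: m is gray → back edge
First back edge: t → m.

t→m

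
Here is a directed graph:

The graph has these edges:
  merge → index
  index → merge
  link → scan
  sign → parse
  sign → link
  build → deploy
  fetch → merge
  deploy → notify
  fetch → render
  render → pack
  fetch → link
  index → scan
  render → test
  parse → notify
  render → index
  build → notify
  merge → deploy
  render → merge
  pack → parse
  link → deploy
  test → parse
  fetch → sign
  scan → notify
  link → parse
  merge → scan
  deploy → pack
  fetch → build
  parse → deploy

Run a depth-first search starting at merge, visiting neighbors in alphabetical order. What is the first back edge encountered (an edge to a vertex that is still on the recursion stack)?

parse→deploy

DFS from merge (visiting neighbors in alphabetical order); mark gray on enter, black on exit:
merge gray
  deploy gray
    notify gray
    notify black
    pack gray
      parse gray
        parse→deploy: deploy is gray → back edge
First back edge: parse → deploy.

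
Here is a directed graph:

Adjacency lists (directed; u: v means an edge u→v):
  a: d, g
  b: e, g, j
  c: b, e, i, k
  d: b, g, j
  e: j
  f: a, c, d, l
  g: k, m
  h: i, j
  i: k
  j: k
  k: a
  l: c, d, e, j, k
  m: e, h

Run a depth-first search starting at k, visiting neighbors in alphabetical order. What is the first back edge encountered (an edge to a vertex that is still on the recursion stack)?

DFS from k (visiting neighbors in alphabetical order); mark gray on enter, black on exit:
k gray
  a gray
    d gray
      b gray
        e gray
          j gray
            j→k: k is gray → back edge
First back edge: j → k.

j->k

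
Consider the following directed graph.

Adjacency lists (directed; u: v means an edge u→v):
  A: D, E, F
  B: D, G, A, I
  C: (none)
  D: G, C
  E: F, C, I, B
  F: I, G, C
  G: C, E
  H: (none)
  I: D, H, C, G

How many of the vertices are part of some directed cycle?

A vertex is on a directed cycle iff it belongs to a strongly connected component of size ≥ 2 (or has a self-loop).
The vertices on cycles are {A, B, D, E, F, G, I} — 7 in total.

7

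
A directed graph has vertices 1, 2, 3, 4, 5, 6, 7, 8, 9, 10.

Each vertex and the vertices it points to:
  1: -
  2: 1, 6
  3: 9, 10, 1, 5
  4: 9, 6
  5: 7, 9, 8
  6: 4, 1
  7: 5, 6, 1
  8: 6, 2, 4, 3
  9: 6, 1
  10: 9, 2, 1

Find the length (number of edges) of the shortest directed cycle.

2

For each vertex v, BFS finds the shortest path from v back to v.
The shortest such closed walk is 5 → 7 → 5, length 2.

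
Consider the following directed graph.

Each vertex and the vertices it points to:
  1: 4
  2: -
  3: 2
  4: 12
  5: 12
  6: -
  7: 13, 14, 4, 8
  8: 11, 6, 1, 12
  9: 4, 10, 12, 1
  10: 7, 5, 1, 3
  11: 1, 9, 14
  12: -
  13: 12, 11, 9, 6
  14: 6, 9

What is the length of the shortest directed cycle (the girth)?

4

For each vertex v, BFS finds the shortest path from v back to v.
The shortest such closed walk is 10 → 7 → 13 → 9 → 10, length 4.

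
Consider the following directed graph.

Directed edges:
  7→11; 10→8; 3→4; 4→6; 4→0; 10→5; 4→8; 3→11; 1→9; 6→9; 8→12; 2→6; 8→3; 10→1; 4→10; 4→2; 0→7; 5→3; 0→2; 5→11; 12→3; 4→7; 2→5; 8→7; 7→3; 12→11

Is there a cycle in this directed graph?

DFS with white/gray/black marking, starting from 1:
1 gray
  9 gray
  9 black
1 black
0 gray
  2 gray
    6 gray
      6→9: 9 black — skip
    6 black
    5 gray
      11 gray
      11 black
      3 gray
        4 gray
          10 gray
            8 gray
              7 gray
                7→3: 3 is gray → back edge
Back edge found, so a cycle exists: 3 → 4 → 10 → 8 → 7 → 3.

Yes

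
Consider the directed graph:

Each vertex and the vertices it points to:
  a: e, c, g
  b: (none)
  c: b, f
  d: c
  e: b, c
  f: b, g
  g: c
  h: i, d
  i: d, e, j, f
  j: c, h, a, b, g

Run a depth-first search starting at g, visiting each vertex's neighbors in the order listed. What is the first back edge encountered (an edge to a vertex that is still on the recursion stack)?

DFS from g (visiting each vertex's neighbors in the order listed); mark gray on enter, black on exit:
g gray
  c gray
    b gray
    b black
    f gray
      f→b: b black — skip
      f→g: g is gray → back edge
First back edge: f → g.

f→g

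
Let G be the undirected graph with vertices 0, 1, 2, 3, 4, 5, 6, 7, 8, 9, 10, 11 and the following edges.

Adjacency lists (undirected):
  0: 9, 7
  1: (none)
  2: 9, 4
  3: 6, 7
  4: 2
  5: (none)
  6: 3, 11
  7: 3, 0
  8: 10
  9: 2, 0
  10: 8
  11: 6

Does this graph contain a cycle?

No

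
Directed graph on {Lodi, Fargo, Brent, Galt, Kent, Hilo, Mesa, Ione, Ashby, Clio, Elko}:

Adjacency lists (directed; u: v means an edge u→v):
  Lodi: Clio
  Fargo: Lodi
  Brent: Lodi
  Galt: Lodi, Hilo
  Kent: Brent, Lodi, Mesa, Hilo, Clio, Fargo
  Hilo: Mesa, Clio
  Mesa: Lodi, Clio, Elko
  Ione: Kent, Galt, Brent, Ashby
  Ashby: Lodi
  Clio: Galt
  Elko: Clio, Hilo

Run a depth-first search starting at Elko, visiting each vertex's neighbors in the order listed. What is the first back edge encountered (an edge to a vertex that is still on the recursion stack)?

DFS from Elko (visiting each vertex's neighbors in the order listed); mark gray on enter, black on exit:
Elko gray
  Clio gray
    Galt gray
      Lodi gray
        Lodi→Clio: Clio is gray → back edge
First back edge: Lodi → Clio.

Lodi->Clio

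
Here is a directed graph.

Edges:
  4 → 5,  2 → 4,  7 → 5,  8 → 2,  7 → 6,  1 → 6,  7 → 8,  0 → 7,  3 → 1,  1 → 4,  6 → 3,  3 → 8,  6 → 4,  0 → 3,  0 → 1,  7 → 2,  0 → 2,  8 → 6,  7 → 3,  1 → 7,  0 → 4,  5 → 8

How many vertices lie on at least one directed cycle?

A vertex is on a directed cycle iff it belongs to a strongly connected component of size ≥ 2 (or has a self-loop).
The vertices on cycles are {1, 2, 3, 4, 5, 6, 7, 8} — 8 in total.

8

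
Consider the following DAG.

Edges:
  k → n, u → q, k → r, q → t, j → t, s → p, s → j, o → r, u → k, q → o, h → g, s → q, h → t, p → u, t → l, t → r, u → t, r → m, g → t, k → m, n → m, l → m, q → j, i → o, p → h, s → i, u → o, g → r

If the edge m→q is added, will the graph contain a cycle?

Yes

Adding m→q creates a cycle iff q can already reach m.
Path from q: q → o → r → m.
So q → … → m → q is a cycle.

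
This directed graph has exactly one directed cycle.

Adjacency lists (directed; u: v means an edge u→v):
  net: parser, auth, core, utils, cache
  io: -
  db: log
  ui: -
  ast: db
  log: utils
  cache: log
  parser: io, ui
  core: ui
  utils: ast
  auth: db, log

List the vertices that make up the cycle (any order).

DFS with gray/black marking from utils:
utils gray
  ast gray
    db gray
      log gray
        log→utils: utils is gray → back edge
Back edge closes the cycle utils → ast → db → log → utils; its vertices are {db, ast, log, utils}.

db, ast, log, utils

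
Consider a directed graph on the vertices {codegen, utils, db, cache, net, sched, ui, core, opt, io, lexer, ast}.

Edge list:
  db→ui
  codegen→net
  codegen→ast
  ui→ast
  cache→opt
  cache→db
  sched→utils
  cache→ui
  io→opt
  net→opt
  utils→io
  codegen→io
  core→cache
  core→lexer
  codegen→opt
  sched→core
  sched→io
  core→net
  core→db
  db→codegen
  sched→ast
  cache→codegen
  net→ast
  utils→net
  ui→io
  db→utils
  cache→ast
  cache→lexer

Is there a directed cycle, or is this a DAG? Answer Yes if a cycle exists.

DFS with white/gray/black marking, starting from lexer:
lexer gray
lexer black
codegen gray
  ast gray
  ast black
  net gray
    opt gray
    opt black
    net→ast: ast black — skip
  net black
  codegen→opt: opt black — skip
  io gray
    io→opt: opt black — skip
  io black
codegen black
utils gray
  utils→net: net black — skip
  utils→io: io black — skip
utils black
db gray
  db→codegen: codegen black — skip
  ui gray
    ui→ast: ast black — skip
    ui→io: io black — skip
  ui black
  db→utils: utils black — skip
db black
cache gray
  cache→db: db black — skip
  cache→ast: ast black — skip
  cache→codegen: codegen black — skip
  cache→lexer: lexer black — skip
  cache→ui: ui black — skip
  cache→opt: opt black — skip
cache black
sched gray
  core gray
    core→db: db black — skip
    core→lexer: lexer black — skip
    core→cache: cache black — skip
    core→net: net black — skip
  core black
  sched→io: io black — skip
  sched→ast: ast black — skip
  sched→utils: utils black — skip
sched black
Every edge goes to a white or black vertex — no back edge, so the graph is acyclic.

No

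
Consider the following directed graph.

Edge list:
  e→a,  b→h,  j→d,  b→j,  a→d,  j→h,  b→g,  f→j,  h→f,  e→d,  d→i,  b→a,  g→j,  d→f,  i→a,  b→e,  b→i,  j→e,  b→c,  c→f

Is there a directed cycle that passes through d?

Yes

d is on a cycle iff d can reach itself via ≥1 edge.
d → f → j → d — yes.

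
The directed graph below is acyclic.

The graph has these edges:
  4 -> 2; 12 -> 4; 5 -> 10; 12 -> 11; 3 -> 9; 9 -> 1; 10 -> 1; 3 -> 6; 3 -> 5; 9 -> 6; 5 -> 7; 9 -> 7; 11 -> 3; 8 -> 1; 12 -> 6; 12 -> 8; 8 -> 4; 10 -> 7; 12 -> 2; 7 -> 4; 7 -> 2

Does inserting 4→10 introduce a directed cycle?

Adding 4→10 creates a cycle iff 10 can already reach 4.
Path from 10: 10 → 7 → 4.
So 10 → … → 4 → 10 is a cycle.

Yes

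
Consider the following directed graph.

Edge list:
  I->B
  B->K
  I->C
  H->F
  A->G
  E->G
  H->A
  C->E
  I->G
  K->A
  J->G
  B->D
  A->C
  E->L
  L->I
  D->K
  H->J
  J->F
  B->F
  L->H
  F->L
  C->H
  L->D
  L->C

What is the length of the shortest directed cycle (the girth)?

3

For each vertex v, BFS finds the shortest path from v back to v.
The shortest such closed walk is L → C → E → L, length 3.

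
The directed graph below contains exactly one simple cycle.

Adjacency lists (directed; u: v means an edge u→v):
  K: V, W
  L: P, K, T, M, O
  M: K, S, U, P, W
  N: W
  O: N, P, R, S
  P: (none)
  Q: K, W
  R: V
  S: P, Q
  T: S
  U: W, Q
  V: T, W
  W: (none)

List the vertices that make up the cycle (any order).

DFS with gray/black marking from T:
T gray
  S gray
    P gray
    P black
    Q gray
      K gray
        V gray
          V→T: T is gray → back edge
Back edge closes the cycle T → S → Q → K → V → T; its vertices are {K, Q, S, T, V}.

K, Q, S, T, V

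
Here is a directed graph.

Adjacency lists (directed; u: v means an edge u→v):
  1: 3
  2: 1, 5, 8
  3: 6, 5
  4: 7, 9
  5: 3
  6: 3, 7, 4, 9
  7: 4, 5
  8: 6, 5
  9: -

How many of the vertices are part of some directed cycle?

5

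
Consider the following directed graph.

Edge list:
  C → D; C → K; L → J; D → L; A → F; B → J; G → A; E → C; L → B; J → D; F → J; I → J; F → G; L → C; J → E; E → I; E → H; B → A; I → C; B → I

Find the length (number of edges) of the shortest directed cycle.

For each vertex v, BFS finds the shortest path from v back to v.
The shortest such closed walk is L → C → D → L, length 3.

3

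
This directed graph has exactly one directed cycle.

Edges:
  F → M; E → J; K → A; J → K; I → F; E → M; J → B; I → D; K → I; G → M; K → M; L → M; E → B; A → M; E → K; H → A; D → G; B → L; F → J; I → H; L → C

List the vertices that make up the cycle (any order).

F, I, J, K

DFS with gray/black marking from J:
J gray
  B gray
    L gray
      M gray
      M black
      C gray
      C black
    L black
  B black
  K gray
    I gray
      D gray
        G gray
          G→M: M black — skip
        G black
      D black
      H gray
        A gray
          A→M: M black — skip
        A black
      H black
      F gray
        F→M: M black — skip
        F→J: J is gray → back edge
Back edge closes the cycle J → K → I → F → J; its vertices are {F, I, J, K}.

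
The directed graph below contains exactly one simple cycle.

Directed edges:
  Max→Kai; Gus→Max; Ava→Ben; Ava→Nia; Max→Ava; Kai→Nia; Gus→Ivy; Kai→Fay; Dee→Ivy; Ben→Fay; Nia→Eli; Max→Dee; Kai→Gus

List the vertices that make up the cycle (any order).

DFS with gray/black marking from Max:
Max gray
  Dee gray
    Ivy gray
    Ivy black
  Dee black
  Ava gray
    Nia gray
      Eli gray
      Eli black
    Nia black
    Ben gray
      Fay gray
      Fay black
    Ben black
  Ava black
  Kai gray
    Kai→Nia: Nia black — skip
    Gus gray
      Gus→Ivy: Ivy black — skip
      Gus→Max: Max is gray → back edge
Back edge closes the cycle Max → Kai → Gus → Max; its vertices are {Gus, Kai, Max}.

Gus, Kai, Max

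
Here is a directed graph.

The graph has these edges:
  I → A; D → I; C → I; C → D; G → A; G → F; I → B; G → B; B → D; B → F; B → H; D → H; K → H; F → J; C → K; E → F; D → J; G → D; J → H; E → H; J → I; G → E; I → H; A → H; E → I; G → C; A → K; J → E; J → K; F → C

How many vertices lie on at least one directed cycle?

7

A vertex is on a directed cycle iff it belongs to a strongly connected component of size ≥ 2 (or has a self-loop).
The vertices on cycles are {B, C, D, E, F, I, J} — 7 in total.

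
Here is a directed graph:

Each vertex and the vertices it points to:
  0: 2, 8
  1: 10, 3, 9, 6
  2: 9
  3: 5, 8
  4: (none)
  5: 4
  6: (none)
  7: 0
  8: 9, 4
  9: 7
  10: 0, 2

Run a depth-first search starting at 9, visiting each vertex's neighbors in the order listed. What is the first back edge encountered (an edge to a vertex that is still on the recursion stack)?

DFS from 9 (visiting each vertex's neighbors in the order listed); mark gray on enter, black on exit:
9 gray
  7 gray
    0 gray
      2 gray
        2→9: 9 is gray → back edge
First back edge: 2 → 9.

2→9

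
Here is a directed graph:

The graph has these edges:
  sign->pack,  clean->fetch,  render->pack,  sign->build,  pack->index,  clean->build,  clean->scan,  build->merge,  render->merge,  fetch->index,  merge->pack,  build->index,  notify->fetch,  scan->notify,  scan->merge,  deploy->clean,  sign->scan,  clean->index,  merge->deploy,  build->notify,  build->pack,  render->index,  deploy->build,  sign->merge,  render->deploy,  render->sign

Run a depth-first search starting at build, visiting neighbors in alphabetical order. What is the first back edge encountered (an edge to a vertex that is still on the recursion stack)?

DFS from build (visiting neighbors in alphabetical order); mark gray on enter, black on exit:
build gray
  index gray
  index black
  merge gray
    deploy gray
      deploy→build: build is gray → back edge
First back edge: deploy → build.

deploy->build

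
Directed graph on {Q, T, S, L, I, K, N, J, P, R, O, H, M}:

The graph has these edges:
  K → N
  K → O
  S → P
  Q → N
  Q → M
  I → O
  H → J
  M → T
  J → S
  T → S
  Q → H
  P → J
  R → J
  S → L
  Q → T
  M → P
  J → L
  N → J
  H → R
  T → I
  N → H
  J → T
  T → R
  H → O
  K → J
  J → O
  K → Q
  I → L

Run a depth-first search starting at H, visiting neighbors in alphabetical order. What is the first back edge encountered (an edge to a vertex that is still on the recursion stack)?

DFS from H (visiting neighbors in alphabetical order); mark gray on enter, black on exit:
H gray
  J gray
    L gray
    L black
    O gray
    O black
    S gray
      S→L: L black — skip
      P gray
        P→J: J is gray → back edge
First back edge: P → J.

P->J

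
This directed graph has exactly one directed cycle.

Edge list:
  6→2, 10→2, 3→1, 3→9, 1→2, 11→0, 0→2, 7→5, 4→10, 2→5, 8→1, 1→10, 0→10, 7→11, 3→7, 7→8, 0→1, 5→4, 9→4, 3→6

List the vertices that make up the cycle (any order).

2, 4, 5, 10

DFS with gray/black marking from 5:
5 gray
  4 gray
    10 gray
      2 gray
        2→5: 5 is gray → back edge
Back edge closes the cycle 5 → 4 → 10 → 2 → 5; its vertices are {2, 4, 5, 10}.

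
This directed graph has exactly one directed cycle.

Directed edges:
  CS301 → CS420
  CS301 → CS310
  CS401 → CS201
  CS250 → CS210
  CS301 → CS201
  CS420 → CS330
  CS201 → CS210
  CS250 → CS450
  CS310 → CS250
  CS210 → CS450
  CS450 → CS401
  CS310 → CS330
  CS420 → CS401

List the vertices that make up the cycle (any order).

DFS with gray/black marking from CS401:
CS401 gray
  CS201 gray
    CS210 gray
      CS450 gray
        CS450→CS401: CS401 is gray → back edge
Back edge closes the cycle CS401 → CS201 → CS210 → CS450 → CS401; its vertices are {CS201, CS210, CS401, CS450}.

CS201, CS210, CS401, CS450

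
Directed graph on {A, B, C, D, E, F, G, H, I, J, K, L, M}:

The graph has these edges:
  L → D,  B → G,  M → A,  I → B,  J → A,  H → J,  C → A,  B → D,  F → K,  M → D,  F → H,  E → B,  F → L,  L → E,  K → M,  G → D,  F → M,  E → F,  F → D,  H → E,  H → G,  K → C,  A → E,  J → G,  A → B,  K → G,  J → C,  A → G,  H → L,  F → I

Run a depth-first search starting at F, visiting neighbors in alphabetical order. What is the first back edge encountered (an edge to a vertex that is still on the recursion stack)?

DFS from F (visiting neighbors in alphabetical order); mark gray on enter, black on exit:
F gray
  D gray
  D black
  H gray
    E gray
      B gray
        B→D: D black — skip
        G gray
          G→D: D black — skip
        G black
      B black
      E→F: F is gray → back edge
First back edge: E → F.

E→F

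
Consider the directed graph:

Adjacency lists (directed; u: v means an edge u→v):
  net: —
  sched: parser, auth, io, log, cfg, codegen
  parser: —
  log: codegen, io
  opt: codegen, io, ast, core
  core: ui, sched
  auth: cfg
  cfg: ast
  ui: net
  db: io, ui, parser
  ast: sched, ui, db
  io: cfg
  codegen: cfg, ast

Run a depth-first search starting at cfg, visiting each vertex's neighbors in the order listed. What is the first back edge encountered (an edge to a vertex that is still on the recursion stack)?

auth→cfg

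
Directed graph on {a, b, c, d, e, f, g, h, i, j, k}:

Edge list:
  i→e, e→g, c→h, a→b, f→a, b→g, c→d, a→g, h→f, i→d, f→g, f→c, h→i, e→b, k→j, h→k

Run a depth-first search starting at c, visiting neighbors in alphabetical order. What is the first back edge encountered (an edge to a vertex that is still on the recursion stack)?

f->c

DFS from c (visiting neighbors in alphabetical order); mark gray on enter, black on exit:
c gray
  d gray
  d black
  h gray
    f gray
      a gray
        b gray
          g gray
          g black
        b black
        a→g: g black — skip
      a black
      f→c: c is gray → back edge
First back edge: f → c.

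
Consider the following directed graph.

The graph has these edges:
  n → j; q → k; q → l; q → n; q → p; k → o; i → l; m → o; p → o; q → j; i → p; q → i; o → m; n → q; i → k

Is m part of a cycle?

Yes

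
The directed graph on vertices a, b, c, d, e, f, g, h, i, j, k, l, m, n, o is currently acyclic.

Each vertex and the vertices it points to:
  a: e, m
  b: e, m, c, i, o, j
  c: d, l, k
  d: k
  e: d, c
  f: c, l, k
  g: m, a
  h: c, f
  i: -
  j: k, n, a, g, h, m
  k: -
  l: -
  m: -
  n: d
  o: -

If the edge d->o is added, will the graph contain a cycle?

Adding d→o creates a cycle iff o can already reach d.
Explore from o: no path reaches d. The graph stays acyclic.

No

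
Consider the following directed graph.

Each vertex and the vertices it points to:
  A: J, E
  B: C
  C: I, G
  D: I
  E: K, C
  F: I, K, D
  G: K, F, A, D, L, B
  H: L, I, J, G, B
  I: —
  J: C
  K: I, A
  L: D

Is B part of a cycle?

Yes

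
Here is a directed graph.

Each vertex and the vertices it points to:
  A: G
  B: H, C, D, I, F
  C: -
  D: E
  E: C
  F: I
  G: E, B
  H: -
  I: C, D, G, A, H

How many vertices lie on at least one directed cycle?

5

A vertex is on a directed cycle iff it belongs to a strongly connected component of size ≥ 2 (or has a self-loop).
The vertices on cycles are {A, B, F, G, I} — 5 in total.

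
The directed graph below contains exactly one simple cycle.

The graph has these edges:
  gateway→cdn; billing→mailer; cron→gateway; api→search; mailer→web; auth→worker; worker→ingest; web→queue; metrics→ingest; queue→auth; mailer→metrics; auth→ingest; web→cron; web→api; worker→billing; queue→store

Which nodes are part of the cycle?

web, auth, queue, mailer, worker, billing

DFS with gray/black marking from mailer:
mailer gray
  metrics gray
    ingest gray
    ingest black
  metrics black
  web gray
    queue gray
      store gray
      store black
      auth gray
        auth→ingest: ingest black — skip
        worker gray
          billing gray
            billing→mailer: mailer is gray → back edge
Back edge closes the cycle mailer → web → queue → auth → worker → billing → mailer; its vertices are {web, auth, queue, mailer, worker, billing}.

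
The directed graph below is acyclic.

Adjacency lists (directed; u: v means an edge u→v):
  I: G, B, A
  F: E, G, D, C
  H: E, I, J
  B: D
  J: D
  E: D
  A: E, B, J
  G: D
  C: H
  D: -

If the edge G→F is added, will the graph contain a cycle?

Yes

Adding G→F creates a cycle iff F can already reach G.
Path from F: F → G.
So F → … → G → F is a cycle.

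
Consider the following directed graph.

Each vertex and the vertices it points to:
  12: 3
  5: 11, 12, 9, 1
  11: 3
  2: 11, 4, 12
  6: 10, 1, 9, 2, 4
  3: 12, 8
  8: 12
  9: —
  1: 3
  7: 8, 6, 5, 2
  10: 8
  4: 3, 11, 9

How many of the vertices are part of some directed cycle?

A vertex is on a directed cycle iff it belongs to a strongly connected component of size ≥ 2 (or has a self-loop).
The vertices on cycles are {3, 8, 12} — 3 in total.

3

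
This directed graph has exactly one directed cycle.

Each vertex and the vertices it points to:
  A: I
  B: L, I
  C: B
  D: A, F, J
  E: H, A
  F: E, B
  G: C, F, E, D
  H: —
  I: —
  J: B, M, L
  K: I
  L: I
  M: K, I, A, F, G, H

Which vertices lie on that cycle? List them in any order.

D, G, J, M

DFS with gray/black marking from G:
G gray
  C gray
    B gray
      L gray
        I gray
        I black
      L black
      B→I: I black — skip
    B black
  C black
  F gray
    E gray
      H gray
      H black
      A gray
        A→I: I black — skip
      A black
    E black
    F→B: B black — skip
  F black
  G→E: E black — skip
  D gray
    D→A: A black — skip
    D→F: F black — skip
    J gray
      J→B: B black — skip
      M gray
        K gray
          K→I: I black — skip
        K black
        M→I: I black — skip
        M→A: A black — skip
        M→F: F black — skip
        M→G: G is gray → back edge
Back edge closes the cycle G → D → J → M → G; its vertices are {D, G, J, M}.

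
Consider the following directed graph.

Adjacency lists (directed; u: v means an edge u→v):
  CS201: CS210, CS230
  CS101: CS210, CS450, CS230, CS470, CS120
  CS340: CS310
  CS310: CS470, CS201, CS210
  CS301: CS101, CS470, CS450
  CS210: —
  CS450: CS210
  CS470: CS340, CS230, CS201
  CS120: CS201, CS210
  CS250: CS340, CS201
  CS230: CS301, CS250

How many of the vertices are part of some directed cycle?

A vertex is on a directed cycle iff it belongs to a strongly connected component of size ≥ 2 (or has a self-loop).
The vertices on cycles are {CS101, CS120, CS201, CS230, CS250, CS301, CS310, CS340, CS470} — 9 in total.

9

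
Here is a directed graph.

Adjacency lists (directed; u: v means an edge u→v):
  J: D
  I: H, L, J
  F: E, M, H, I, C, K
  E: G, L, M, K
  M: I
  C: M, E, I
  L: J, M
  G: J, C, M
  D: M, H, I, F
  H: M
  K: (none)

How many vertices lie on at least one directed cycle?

A vertex is on a directed cycle iff it belongs to a strongly connected component of size ≥ 2 (or has a self-loop).
The vertices on cycles are {C, D, E, F, G, H, I, J, L, M} — 10 in total.

10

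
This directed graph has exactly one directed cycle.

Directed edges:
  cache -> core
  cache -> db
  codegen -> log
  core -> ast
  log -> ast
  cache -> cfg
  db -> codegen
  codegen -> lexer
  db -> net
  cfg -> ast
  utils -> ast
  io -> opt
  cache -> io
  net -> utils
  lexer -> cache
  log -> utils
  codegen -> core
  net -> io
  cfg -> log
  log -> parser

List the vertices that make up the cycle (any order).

DFS with gray/black marking from lexer:
lexer gray
  cache gray
    core gray
      ast gray
      ast black
    core black
    io gray
      opt gray
      opt black
    io black
    cfg gray
      cfg→ast: ast black — skip
      log gray
        parser gray
        parser black
        utils gray
          utils→ast: ast black — skip
        utils black
        log→ast: ast black — skip
      log black
    cfg black
    db gray
      codegen gray
        codegen→lexer: lexer is gray → back edge
Back edge closes the cycle lexer → cache → db → codegen → lexer; its vertices are {db, cache, lexer, codegen}.

db, cache, lexer, codegen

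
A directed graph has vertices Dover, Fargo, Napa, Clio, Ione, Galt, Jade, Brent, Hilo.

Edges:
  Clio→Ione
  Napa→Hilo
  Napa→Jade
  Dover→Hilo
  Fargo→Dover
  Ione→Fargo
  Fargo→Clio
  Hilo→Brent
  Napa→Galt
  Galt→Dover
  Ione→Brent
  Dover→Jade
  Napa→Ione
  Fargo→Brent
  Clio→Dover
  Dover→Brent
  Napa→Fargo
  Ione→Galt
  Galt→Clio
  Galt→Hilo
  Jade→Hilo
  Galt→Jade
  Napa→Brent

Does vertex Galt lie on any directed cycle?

Yes

Galt is on a cycle iff Galt can reach itself via ≥1 edge.
Galt → Clio → Ione → Galt — yes.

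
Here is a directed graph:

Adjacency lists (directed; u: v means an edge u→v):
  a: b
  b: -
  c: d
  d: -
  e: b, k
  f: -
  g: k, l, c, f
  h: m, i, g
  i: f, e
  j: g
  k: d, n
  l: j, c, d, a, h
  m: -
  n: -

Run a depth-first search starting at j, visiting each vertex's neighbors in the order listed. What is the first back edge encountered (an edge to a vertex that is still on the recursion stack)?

l→j

DFS from j (visiting each vertex's neighbors in the order listed); mark gray on enter, black on exit:
j gray
  g gray
    k gray
      d gray
      d black
      n gray
      n black
    k black
    l gray
      l→j: j is gray → back edge
First back edge: l → j.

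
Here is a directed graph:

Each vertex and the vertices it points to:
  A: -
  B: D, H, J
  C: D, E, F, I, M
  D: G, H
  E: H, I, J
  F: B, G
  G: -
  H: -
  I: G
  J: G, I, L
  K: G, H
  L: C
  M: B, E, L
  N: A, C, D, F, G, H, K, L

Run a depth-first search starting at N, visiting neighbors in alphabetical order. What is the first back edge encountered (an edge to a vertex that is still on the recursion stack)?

L->C

DFS from N (visiting neighbors in alphabetical order); mark gray on enter, black on exit:
N gray
  A gray
  A black
  C gray
    D gray
      G gray
      G black
      H gray
      H black
    D black
    E gray
      E→H: H black — skip
      I gray
        I→G: G black — skip
      I black
      J gray
        J→G: G black — skip
        J→I: I black — skip
        L gray
          L→C: C is gray → back edge
First back edge: L → C.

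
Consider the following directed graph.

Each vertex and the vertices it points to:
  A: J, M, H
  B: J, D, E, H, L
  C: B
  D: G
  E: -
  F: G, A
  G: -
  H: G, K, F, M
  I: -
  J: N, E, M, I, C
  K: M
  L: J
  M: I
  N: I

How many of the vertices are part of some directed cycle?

A vertex is on a directed cycle iff it belongs to a strongly connected component of size ≥ 2 (or has a self-loop).
The vertices on cycles are {A, B, C, F, H, J, L} — 7 in total.

7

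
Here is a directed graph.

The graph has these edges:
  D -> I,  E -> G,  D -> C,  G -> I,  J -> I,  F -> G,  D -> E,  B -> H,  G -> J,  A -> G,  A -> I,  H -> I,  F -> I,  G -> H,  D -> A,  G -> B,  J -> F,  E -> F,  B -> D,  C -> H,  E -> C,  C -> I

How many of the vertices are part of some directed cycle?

A vertex is on a directed cycle iff it belongs to a strongly connected component of size ≥ 2 (or has a self-loop).
The vertices on cycles are {A, B, D, E, F, G, J} — 7 in total.

7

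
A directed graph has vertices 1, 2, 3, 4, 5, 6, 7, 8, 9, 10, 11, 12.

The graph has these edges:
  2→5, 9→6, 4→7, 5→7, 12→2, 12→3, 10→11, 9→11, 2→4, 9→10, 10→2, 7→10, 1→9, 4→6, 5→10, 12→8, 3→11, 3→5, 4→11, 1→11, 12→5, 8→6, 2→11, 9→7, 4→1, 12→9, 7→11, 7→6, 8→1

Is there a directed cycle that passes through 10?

Yes

10 is on a cycle iff 10 can reach itself via ≥1 edge.
10 → 2 → 5 → 10 — yes.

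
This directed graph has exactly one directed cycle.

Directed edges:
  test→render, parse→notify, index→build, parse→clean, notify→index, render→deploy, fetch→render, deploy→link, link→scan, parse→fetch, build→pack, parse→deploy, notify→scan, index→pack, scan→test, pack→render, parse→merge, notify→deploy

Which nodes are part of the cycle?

DFS with gray/black marking from deploy:
deploy gray
  link gray
    scan gray
      test gray
        render gray
          render→deploy: deploy is gray → back edge
Back edge closes the cycle deploy → link → scan → test → render → deploy; its vertices are {link, scan, test, deploy, render}.

link, scan, test, deploy, render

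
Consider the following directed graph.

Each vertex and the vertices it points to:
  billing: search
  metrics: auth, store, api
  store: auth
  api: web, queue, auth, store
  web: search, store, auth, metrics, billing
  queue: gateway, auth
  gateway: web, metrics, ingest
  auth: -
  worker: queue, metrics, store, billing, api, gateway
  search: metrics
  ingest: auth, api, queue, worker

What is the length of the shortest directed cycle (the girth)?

For each vertex v, BFS finds the shortest path from v back to v.
The shortest such closed walk is worker → gateway → ingest → worker, length 3.

3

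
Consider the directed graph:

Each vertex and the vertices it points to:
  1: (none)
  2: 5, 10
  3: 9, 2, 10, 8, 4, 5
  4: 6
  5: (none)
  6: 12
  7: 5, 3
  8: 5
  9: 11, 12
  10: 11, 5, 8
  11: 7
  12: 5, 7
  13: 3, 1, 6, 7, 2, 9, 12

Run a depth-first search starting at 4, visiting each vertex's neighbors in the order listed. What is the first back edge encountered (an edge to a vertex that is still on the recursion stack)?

11→7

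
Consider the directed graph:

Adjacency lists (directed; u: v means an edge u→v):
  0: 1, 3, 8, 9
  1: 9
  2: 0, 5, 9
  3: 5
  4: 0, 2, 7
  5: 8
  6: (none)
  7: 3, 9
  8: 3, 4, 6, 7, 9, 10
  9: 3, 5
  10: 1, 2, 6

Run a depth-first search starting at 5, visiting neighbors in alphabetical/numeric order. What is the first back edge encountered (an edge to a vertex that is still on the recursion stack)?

3->5

DFS from 5 (visiting neighbors in alphabetical/numeric order); mark gray on enter, black on exit:
5 gray
  8 gray
    3 gray
      3→5: 5 is gray → back edge
First back edge: 3 → 5.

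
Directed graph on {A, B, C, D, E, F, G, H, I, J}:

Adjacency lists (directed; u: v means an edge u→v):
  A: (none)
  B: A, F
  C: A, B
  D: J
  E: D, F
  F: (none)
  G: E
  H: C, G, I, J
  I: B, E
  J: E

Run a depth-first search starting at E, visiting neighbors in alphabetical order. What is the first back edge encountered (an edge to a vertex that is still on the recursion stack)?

J→E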